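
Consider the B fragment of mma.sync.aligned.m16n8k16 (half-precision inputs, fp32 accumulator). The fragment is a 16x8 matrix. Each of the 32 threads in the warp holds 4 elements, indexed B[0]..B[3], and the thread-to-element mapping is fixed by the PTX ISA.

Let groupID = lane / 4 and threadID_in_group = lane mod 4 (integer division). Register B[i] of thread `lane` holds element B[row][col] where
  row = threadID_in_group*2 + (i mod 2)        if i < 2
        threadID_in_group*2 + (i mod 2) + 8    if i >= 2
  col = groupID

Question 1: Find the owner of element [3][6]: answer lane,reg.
c: 6->gid=6  r: 3->r8=0,tid=1,i&1=1
L=6*4+1=25  i=0*2+1=1

25,1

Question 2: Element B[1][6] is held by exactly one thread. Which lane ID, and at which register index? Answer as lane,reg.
c=6→G=6  r=1→rhi=0,T=0,p=1
L=6*4+0=24  i=0*2+1=1

24,1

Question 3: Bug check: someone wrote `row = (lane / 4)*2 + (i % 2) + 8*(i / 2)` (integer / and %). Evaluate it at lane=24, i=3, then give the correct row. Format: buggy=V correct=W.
`(lane / 4)*2 + (i % 2) + 8*(i / 2)`[24,3]⇒21
lane 24⇒24/4=6, 24 mod 4=0
i=3  r:2·0+1+8⇒9  c:6
row: 21 vs 9

buggy=21 correct=9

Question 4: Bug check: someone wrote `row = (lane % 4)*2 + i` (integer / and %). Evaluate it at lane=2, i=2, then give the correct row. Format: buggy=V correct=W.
buggy=6 correct=12

`(lane % 4)*2 + i`[2,2]⇒6
L=2⇒gr=2>>2=0, th=2&3=2
[2]⇒row 2·2+0+8=12  col gr=0
row: 6 vs 12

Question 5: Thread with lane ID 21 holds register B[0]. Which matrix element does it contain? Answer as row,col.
2,5

21: gr=5,th=1
[0] (1*2+0+0,5) = (2,5)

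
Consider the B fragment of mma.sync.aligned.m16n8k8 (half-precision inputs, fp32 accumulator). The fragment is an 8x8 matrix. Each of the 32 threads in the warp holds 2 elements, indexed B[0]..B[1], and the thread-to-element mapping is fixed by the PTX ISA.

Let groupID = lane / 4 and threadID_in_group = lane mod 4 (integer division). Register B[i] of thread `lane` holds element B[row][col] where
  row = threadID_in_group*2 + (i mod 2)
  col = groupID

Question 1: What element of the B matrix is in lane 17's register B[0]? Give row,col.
2,4

lane 17→17/4=4, 17 mod 4=1
i=0  r:2·1+0→2  c:4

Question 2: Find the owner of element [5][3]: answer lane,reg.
14,1

c=3⇒gr=3  r=5⇒th=2,odd=1
L=3*4+2=14  i=1=1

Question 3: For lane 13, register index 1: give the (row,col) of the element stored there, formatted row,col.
3,3

L=13→G=13>>2=3, T=13&3=1
[1]→row 1·2+1=3  col G=3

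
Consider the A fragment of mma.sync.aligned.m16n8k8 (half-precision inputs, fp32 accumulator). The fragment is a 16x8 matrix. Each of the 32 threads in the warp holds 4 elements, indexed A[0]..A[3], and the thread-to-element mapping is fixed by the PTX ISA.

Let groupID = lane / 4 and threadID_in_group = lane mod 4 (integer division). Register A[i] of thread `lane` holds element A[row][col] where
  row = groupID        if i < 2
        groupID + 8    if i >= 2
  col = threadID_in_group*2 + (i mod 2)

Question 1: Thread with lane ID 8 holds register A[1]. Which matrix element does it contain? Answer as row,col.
lane 8=>8/4=2, 8 mod 4=0
i=1  r:2+0=>2  c:2·0+1=>1

2,1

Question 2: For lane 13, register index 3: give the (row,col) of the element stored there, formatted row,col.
lane 13->13/4=3, 13 mod 4=1
i=3  r:3+8->11  c:2·1+1->3

11,3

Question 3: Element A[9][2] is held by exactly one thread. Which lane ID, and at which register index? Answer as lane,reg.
r=9→G=1,rhi=1  c=2→T=1,p=0
L=1*4+1=5  i=1*2+0=2

5,2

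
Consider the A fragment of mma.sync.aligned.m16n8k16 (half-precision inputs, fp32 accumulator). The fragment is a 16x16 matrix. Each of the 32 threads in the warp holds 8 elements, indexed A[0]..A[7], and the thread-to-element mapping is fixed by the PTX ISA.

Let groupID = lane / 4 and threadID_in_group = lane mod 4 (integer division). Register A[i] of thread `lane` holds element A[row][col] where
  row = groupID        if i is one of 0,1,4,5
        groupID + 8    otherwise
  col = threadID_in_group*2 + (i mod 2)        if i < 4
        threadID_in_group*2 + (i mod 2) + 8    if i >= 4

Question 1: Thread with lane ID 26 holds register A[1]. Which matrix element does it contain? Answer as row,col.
6,5

26: G=6,T=2
[1] (6+0,2*2+1+0) = (6,5)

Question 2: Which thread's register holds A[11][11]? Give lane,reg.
13,7

r=11⇒gr=3,Rb=1  c=11⇒Cb=1,th=1,odd=1
L=3*4+1=13  i=1*4+1*2+1=7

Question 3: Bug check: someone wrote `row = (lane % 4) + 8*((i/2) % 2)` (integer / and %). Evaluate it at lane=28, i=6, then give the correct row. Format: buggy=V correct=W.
`(lane % 4) + 8*((i/2) % 2)`[28,6]=>8
L=28=>grp=28>>2=7, tig=28&3=0
[6]=>row 7+8=15  col 0·2+0+8=8
row: 8 vs 15

buggy=8 correct=15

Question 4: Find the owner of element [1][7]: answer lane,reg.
7,1

r=1->g=1,rb=0  c=7->cb=0,t=3,b0=1
L=1*4+3=7  i=0*4+0*2+1=1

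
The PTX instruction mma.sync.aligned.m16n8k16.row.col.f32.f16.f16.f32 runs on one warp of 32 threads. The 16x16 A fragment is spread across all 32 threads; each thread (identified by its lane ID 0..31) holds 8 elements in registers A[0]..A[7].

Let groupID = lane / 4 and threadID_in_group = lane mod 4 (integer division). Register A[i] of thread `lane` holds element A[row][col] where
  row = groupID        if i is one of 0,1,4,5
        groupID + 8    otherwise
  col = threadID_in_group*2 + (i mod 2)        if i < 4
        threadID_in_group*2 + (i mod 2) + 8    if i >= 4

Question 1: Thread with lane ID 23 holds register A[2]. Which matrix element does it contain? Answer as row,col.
13,6

lane 23: gr=5 (23/4), th=3 (23%4)
i=2: r=5+8=13, c=3*2+0+0=6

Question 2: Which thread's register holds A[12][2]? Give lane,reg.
r: 12->gid=4,r8=1  c: 2->c8=0,tid=1,i&1=0
L=4*4+1=17  i=0*4+1*2+0=2

17,2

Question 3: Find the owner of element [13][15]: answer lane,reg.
23,7

r=13⇒gr=5,Rb=1  c=15⇒Cb=1,th=3,odd=1
L=5*4+3=23  i=1*4+1*2+1=7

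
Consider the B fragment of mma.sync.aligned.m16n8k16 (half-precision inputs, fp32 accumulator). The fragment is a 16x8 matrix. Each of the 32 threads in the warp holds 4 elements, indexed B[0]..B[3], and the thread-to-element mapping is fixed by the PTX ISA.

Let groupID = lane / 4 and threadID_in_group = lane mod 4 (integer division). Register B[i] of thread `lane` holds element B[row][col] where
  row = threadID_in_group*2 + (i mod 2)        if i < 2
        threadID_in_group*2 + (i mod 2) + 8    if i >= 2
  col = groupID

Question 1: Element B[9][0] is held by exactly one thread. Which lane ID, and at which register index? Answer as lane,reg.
0,3

c=0->g=0  r=9->rb=1,t=0,b0=1
L=0*4+0=0  i=1*2+1=3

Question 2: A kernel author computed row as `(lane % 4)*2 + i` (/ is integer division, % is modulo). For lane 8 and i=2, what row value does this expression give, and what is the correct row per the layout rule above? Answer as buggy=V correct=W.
`(lane % 4)*2 + i`[8,2]->2
lane 8: g=2 (8/4), t=0 (8%4)
i=2: r=0*2+0+8=8, c=g=2
row: 2 vs 8

buggy=2 correct=8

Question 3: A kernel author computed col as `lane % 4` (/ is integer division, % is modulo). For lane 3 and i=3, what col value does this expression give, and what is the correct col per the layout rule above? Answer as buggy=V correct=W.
buggy=3 correct=0

`lane % 4`[3,3]->3
L=3->gid=3>>2=0, tid=3&3=3
[3]->row 3·2+1+8=15  col gid=0
col: 3 vs 0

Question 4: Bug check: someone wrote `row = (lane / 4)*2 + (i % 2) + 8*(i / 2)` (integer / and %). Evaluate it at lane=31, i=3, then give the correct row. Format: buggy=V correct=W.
buggy=23 correct=15

`(lane / 4)*2 + (i % 2) + 8*(i / 2)`[31,3]->23
L=31->g=31>>2=7, t=31&3=3
[3]->row 3·2+1+8=15  col g=7
row: 23 vs 15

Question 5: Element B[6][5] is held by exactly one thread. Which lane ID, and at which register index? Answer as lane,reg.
c=5->g=5  r=6->rb=0,t=3,b0=0
L=5*4+3=23  i=0*2+0=0

23,0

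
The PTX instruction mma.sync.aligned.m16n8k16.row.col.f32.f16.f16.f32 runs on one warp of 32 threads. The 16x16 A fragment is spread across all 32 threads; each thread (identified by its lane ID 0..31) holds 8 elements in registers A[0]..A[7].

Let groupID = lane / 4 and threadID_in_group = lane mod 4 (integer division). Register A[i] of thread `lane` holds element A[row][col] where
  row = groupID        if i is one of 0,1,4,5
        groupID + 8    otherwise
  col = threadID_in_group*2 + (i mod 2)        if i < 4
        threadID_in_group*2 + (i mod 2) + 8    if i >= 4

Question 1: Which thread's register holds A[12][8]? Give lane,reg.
r: 12->gid=4,r8=1  c: 8->c8=1,tid=0,i&1=0
L=4*4+0=16  i=1*4+1*2+0=6

16,6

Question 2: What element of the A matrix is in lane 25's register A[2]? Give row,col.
14,2

25: gr=6,th=1
[2] (6+8,1*2+0+0) = (14,2)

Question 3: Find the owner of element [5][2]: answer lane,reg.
r:5=>grp=5,rB=0  c:2=>cB=0,tig=1,lo=0
L=5*4+1=21  i=0*4+0*2+0=0

21,0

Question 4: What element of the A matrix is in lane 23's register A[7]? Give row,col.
13,15

L=23⇒gr=23>>2=5, th=23&3=3
[7]⇒row 5+8=13  col 3·2+1+8=15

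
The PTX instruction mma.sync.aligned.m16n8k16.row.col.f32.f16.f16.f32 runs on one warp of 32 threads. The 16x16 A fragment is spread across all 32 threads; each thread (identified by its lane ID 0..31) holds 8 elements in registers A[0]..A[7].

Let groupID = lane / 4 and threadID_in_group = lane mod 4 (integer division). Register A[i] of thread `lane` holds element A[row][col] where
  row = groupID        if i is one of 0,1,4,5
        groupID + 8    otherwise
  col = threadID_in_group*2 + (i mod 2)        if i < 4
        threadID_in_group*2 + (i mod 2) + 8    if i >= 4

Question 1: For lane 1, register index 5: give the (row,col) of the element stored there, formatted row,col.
L=1->g=1>>2=0, t=1&3=1
[5]->row 0+0=0  col 1·2+1+8=11

0,11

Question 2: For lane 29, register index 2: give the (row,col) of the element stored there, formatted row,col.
lane 29->29/4=7, 29 mod 4=1
i=2  r:7+8->15  c:2·1+0+0->2

15,2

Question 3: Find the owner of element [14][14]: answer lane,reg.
27,6

r=14->g=6,rb=1  c=14->cb=1,t=3,b0=0
L=6*4+3=27  i=1*4+1*2+0=6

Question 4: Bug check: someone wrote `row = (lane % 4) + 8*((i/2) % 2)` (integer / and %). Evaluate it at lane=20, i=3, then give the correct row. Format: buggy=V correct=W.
`(lane % 4) + 8*((i/2) % 2)`[20,3]=>8
lane 20: grp=5 (20/4), tig=0 (20%4)
i=3: r=5+8=13, c=0*2+1+0=1
row: 8 vs 13

buggy=8 correct=13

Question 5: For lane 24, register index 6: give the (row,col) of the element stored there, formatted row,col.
14,8

lane 24=>24/4=6, 24 mod 4=0
i=6  r:6+8=>14  c:2·0+0+8=>8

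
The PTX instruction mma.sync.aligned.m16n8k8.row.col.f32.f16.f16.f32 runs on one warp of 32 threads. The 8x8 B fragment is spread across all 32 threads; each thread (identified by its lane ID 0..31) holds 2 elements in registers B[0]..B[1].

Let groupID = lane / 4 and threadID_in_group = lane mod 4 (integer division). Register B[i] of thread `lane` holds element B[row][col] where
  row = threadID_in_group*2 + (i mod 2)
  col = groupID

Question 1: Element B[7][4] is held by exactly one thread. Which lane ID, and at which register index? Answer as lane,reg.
c=4->g=4  r=7->t=3,b0=1
L=4*4+3=19  i=1=1

19,1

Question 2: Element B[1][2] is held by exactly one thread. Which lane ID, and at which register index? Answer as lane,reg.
8,1

c=2→G=2  r=1→T=0,p=1
L=2*4+0=8  i=1=1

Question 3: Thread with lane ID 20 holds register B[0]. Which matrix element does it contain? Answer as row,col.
20: gr=5,th=0
[0] (0*2+0,5) = (0,5)

0,5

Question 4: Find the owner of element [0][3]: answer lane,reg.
c: 3->gid=3  r: 0->tid=0,i&1=0
L=3*4+0=12  i=0=0

12,0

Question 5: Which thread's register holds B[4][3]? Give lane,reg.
14,0

c=3->g=3  r=4->t=2,b0=0
L=3*4+2=14  i=0=0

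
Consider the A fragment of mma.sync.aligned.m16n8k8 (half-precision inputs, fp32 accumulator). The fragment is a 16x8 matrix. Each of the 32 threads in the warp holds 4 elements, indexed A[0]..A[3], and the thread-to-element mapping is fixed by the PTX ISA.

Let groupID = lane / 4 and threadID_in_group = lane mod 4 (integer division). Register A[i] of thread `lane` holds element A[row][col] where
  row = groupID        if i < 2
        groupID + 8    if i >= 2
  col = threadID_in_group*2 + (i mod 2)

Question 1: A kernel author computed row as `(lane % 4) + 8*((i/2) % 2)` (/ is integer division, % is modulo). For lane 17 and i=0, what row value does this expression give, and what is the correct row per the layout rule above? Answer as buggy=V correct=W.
`(lane % 4) + 8*((i/2) % 2)`[17,0]=>1
lane 17: grp=4 (17/4), tig=1 (17%4)
i=0: r=4+0=4, c=1*2+0=2
row: 1 vs 4

buggy=1 correct=4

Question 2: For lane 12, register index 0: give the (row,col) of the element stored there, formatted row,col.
12: G=3,T=0
[0] (3+0,0*2+0) = (3,0)

3,0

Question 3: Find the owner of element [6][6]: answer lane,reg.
27,0

r: 6->gid=6,r8=0  c: 6->tid=3,i&1=0
L=6*4+3=27  i=0*2+0=0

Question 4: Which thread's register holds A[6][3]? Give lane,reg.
r: 6->gid=6,r8=0  c: 3->tid=1,i&1=1
L=6*4+1=25  i=0*2+1=1

25,1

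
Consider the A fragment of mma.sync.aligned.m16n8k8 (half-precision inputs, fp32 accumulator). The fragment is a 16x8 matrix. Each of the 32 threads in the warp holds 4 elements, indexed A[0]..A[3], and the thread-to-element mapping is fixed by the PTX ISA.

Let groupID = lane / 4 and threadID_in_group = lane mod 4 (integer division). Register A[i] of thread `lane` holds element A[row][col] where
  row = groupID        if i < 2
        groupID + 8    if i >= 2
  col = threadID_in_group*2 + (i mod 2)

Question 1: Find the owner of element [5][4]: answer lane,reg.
22,0

r: 5->gid=5,r8=0  c: 4->tid=2,i&1=0
L=5*4+2=22  i=0*2+0=0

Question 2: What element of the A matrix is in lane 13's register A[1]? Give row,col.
3,3

13: gid=3,tid=1
[1] (3+0,1*2+1) = (3,3)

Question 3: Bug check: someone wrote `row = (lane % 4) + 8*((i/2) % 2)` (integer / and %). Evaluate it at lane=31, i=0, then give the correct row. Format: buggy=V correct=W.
buggy=3 correct=7

`(lane % 4) + 8*((i/2) % 2)`[31,0]→3
lane 31: G=7 (31/4), T=3 (31%4)
i=0: r=7+0=7, c=3*2+0=6
row: 3 vs 7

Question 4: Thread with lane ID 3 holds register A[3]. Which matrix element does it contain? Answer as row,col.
8,7

lane 3: g=0 (3/4), t=3 (3%4)
i=3: r=0+8=8, c=3*2+1=7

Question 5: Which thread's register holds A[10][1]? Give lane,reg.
r=10⇒gr=2,Rb=1  c=1⇒th=0,odd=1
L=2*4+0=8  i=1*2+1=3

8,3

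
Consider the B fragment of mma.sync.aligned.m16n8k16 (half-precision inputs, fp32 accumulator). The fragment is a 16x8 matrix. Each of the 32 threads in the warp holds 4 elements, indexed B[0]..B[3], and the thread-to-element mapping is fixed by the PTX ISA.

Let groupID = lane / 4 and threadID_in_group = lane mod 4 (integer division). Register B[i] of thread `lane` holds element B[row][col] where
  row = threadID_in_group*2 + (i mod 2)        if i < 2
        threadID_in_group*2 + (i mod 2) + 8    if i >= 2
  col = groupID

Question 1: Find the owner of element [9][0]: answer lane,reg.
c:0=>grp=0  r:9=>rB=1,tig=0,lo=1
L=0*4+0=0  i=1*2+1=3

0,3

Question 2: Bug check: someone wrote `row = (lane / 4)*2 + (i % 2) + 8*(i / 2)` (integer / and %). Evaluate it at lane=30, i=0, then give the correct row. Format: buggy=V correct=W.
buggy=14 correct=4

`(lane / 4)*2 + (i % 2) + 8*(i / 2)`[30,0]->14
lane 30: g=7 (30/4), t=2 (30%4)
i=0: r=2*2+0+0=4, c=g=7
row: 14 vs 4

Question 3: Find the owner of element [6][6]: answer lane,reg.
27,0

c:6=>grp=6  r:6=>rB=0,tig=3,lo=0
L=6*4+3=27  i=0*2+0=0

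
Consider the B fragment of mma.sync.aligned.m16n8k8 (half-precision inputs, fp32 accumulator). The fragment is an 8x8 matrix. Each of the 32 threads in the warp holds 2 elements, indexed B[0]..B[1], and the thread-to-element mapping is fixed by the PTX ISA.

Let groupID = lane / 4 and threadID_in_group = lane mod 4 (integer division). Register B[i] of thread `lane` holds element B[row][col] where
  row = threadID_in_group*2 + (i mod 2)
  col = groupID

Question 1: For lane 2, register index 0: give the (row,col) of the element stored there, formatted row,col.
2: gr=0,th=2
[0] (2*2+0,0) = (4,0)

4,0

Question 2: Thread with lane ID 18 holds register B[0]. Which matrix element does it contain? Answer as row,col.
4,4

18: G=4,T=2
[0] (2*2+0,4) = (4,4)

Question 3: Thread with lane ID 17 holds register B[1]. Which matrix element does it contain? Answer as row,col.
3,4

17: g=4,t=1
[1] (1*2+1,4) = (3,4)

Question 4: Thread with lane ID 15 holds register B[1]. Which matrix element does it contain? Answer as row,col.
7,3

lane 15->15/4=3, 15 mod 4=3
i=1  r:2·3+1->7  c:3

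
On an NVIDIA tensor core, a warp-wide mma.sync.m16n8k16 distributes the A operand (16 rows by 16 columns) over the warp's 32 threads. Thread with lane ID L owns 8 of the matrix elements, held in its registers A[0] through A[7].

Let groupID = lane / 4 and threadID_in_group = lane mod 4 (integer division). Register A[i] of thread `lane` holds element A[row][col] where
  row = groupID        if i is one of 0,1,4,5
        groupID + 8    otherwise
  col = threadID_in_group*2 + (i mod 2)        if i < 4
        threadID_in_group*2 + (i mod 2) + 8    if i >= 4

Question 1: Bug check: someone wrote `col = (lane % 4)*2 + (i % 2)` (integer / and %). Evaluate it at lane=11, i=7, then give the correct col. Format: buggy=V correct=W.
buggy=7 correct=15

`(lane % 4)*2 + (i % 2)`[11,7]->7
lane 11: g=2 (11/4), t=3 (11%4)
i=7: r=2+8=10, c=3*2+1+8=15
col: 7 vs 15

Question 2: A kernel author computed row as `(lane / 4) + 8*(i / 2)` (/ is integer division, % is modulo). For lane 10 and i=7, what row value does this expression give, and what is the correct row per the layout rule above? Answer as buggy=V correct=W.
`(lane / 4) + 8*(i / 2)`[10,7]->26
lane 10: gid=2 (10/4), tid=2 (10%4)
i=7: r=2+8=10, c=2*2+1+8=13
row: 26 vs 10

buggy=26 correct=10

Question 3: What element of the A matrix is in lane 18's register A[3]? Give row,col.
12,5

18: gr=4,th=2
[3] (4+8,2*2+1+0) = (12,5)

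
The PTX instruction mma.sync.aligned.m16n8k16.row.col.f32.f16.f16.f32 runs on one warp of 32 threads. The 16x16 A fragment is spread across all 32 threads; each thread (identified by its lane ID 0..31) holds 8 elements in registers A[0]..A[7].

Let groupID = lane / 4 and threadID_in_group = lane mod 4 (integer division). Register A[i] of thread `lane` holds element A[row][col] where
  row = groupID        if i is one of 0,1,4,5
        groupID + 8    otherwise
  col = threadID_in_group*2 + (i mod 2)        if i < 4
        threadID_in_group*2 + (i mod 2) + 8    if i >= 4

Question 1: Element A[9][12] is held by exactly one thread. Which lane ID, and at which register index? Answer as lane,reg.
6,6

r: 9->gid=1,r8=1  c: 12->c8=1,tid=2,i&1=0
L=1*4+2=6  i=1*4+1*2+0=6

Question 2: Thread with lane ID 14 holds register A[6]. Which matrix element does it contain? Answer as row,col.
11,12

lane 14=>14/4=3, 14 mod 4=2
i=6  r:3+8=>11  c:2·2+0+8=>12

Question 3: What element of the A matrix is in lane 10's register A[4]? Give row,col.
10: grp=2,tig=2
[4] (2+0,2*2+0+8) = (2,12)

2,12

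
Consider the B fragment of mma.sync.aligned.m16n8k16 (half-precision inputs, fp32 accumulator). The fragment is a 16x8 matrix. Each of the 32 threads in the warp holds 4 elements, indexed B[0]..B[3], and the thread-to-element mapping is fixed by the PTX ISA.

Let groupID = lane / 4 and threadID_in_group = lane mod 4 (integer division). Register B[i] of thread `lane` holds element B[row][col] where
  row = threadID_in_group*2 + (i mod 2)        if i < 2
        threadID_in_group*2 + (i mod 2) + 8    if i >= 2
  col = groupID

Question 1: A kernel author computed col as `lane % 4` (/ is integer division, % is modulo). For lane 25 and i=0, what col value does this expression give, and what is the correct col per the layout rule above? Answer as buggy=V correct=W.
`lane % 4`[25,0]⇒1
lane 25⇒25/4=6, 25 mod 4=1
i=0  r:2·1+0+0⇒2  c:6
col: 1 vs 6

buggy=1 correct=6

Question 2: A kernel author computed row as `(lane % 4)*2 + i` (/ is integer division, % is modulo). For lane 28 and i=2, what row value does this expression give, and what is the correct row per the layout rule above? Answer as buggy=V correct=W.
`(lane % 4)*2 + i`[28,2]->2
28: gid=7,tid=0
[2] (0*2+0+8,7) = (8,7)
row: 2 vs 8

buggy=2 correct=8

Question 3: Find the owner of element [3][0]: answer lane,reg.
1,1

c:0=>grp=0  r:3=>rB=0,tig=1,lo=1
L=0*4+1=1  i=0*2+1=1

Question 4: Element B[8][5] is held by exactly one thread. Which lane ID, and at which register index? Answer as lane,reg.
c=5⇒gr=5  r=8⇒Rb=1,th=0,odd=0
L=5*4+0=20  i=1*2+0=2

20,2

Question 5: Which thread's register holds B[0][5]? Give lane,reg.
c: 5->gid=5  r: 0->r8=0,tid=0,i&1=0
L=5*4+0=20  i=0*2+0=0

20,0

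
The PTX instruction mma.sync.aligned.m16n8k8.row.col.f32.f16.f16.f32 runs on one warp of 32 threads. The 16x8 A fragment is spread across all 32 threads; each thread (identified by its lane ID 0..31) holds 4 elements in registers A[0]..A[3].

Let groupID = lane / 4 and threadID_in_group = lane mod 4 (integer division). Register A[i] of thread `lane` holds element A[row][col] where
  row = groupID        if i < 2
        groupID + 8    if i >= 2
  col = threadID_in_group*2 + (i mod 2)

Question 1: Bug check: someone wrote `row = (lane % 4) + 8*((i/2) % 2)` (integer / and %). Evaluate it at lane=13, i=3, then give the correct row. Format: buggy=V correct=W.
buggy=9 correct=11

`(lane % 4) + 8*((i/2) % 2)`[13,3]⇒9
13: gr=3,th=1
[3] (3+8,1*2+1) = (11,3)
row: 9 vs 11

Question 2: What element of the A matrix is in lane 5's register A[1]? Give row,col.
lane 5: gid=1 (5/4), tid=1 (5%4)
i=1: r=1+0=1, c=1*2+1=3

1,3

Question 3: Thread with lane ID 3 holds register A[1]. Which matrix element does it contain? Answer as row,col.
lane 3⇒3/4=0, 3 mod 4=3
i=1  r:0+0⇒0  c:2·3+1⇒7

0,7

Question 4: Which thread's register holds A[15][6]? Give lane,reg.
31,2

r=15->g=7,rb=1  c=6->t=3,b0=0
L=7*4+3=31  i=1*2+0=2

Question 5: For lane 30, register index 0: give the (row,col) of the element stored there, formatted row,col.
7,4

30: g=7,t=2
[0] (7+0,2*2+0) = (7,4)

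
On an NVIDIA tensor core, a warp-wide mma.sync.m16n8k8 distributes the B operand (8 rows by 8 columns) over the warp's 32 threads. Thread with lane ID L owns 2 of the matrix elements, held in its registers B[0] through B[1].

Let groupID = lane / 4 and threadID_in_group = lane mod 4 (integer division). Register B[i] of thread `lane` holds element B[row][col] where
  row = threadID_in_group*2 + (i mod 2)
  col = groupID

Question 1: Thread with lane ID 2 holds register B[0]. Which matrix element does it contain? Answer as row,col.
4,0

L=2→G=2>>2=0, T=2&3=2
[0]→row 2·2+0=4  col G=0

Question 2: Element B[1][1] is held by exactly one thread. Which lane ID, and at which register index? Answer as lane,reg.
4,1

c=1→G=1  r=1→T=0,p=1
L=1*4+0=4  i=1=1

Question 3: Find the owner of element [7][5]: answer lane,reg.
c=5⇒gr=5  r=7⇒th=3,odd=1
L=5*4+3=23  i=1=1

23,1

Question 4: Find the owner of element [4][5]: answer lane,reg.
22,0

c:5=>grp=5  r:4=>tig=2,lo=0
L=5*4+2=22  i=0=0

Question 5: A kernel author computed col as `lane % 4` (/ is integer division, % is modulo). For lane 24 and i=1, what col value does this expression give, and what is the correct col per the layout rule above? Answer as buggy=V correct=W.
`lane % 4`[24,1]→0
lane 24: G=6 (24/4), T=0 (24%4)
i=1: r=0*2+1=1, c=G=6
col: 0 vs 6

buggy=0 correct=6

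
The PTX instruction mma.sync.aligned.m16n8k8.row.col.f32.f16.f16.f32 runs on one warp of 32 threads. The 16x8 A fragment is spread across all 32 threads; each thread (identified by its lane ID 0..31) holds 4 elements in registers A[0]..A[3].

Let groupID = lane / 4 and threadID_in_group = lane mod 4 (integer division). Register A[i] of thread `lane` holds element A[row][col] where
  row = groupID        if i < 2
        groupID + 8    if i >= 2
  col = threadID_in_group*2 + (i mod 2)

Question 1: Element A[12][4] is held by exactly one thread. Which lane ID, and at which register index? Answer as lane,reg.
r=12->g=4,rb=1  c=4->t=2,b0=0
L=4*4+2=18  i=1*2+0=2

18,2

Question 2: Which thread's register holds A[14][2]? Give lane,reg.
r:14=>grp=6,rB=1  c:2=>tig=1,lo=0
L=6*4+1=25  i=1*2+0=2

25,2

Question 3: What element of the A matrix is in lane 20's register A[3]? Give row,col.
13,1

lane 20: G=5 (20/4), T=0 (20%4)
i=3: r=5+8=13, c=0*2+1=1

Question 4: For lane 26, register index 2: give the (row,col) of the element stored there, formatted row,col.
14,4

L=26->gid=26>>2=6, tid=26&3=2
[2]->row 6+8=14  col 2·2+0=4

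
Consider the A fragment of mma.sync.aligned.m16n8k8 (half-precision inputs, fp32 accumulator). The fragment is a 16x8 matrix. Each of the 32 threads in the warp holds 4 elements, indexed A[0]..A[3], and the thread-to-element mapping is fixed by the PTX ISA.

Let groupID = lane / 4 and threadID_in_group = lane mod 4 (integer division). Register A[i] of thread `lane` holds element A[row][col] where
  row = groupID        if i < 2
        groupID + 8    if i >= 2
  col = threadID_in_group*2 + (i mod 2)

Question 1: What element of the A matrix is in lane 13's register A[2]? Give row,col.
11,2

13: grp=3,tig=1
[2] (3+8,1*2+0) = (11,2)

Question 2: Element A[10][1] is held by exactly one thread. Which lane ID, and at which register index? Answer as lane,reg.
r: 10->gid=2,r8=1  c: 1->tid=0,i&1=1
L=2*4+0=8  i=1*2+1=3

8,3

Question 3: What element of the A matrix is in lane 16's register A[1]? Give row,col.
4,1

lane 16: gid=4 (16/4), tid=0 (16%4)
i=1: r=4+0=4, c=0*2+1=1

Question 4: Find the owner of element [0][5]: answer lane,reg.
2,1

r=0→G=0,rhi=0  c=5→T=2,p=1
L=0*4+2=2  i=0*2+1=1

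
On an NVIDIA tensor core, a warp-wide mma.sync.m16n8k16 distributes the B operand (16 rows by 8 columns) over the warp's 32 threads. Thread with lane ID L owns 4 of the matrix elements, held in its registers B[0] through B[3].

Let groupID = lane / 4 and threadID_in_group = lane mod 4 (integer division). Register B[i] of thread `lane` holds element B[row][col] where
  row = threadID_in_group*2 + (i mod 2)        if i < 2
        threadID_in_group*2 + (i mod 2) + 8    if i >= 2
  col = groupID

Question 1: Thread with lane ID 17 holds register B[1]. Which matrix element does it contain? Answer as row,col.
lane 17=>17/4=4, 17 mod 4=1
i=1  r:2·1+1+0=>3  c:4

3,4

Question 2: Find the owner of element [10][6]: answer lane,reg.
25,2

c: 6->gid=6  r: 10->r8=1,tid=1,i&1=0
L=6*4+1=25  i=1*2+0=2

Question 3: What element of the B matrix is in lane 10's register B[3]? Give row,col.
lane 10: gid=2 (10/4), tid=2 (10%4)
i=3: r=2*2+1+8=13, c=gid=2

13,2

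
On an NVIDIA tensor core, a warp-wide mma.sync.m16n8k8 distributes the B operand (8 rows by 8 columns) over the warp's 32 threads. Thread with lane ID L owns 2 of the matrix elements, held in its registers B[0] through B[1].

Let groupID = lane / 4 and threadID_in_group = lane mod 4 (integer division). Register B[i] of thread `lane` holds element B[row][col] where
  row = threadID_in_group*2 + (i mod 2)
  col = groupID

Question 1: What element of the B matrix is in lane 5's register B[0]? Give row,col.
2,1

5: gr=1,th=1
[0] (1*2+0,1) = (2,1)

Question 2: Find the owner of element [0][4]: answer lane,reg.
c:4=>grp=4  r:0=>tig=0,lo=0
L=4*4+0=16  i=0=0

16,0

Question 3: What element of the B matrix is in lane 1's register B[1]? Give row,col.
L=1⇒gr=1>>2=0, th=1&3=1
[1]⇒row 1·2+1=3  col gr=0

3,0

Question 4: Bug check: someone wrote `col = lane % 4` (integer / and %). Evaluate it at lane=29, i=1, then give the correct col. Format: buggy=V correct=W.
buggy=1 correct=7

`lane % 4`[29,1]->1
29: g=7,t=1
[1] (1*2+1,7) = (3,7)
col: 1 vs 7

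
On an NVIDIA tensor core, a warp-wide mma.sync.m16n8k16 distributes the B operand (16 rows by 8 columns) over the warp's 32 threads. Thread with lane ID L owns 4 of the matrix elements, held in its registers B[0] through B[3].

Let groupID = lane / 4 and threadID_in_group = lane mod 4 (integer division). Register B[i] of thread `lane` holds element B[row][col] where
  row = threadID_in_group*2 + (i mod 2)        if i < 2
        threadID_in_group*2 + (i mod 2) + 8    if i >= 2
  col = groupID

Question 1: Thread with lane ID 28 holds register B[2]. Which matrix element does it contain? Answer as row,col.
8,7

L=28→G=28>>2=7, T=28&3=0
[2]→row 0·2+0+8=8  col G=7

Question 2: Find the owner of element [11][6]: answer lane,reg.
25,3

c=6->g=6  r=11->rb=1,t=1,b0=1
L=6*4+1=25  i=1*2+1=3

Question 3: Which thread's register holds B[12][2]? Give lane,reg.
c=2→G=2  r=12→rhi=1,T=2,p=0
L=2*4+2=10  i=1*2+0=2

10,2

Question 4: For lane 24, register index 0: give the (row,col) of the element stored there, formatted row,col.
0,6

lane 24->24/4=6, 24 mod 4=0
i=0  r:2·0+0+0->0  c:6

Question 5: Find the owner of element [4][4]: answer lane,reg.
18,0

c: 4->gid=4  r: 4->r8=0,tid=2,i&1=0
L=4*4+2=18  i=0*2+0=0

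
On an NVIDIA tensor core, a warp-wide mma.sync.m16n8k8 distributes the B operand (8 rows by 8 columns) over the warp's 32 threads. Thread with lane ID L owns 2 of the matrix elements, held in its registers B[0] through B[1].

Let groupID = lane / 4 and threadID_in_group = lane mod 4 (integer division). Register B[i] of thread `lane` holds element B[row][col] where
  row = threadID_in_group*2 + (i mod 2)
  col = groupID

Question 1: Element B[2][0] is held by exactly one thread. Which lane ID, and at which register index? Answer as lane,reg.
1,0

c=0→G=0  r=2→T=1,p=0
L=0*4+1=1  i=0=0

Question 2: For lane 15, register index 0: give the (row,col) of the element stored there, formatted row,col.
lane 15: g=3 (15/4), t=3 (15%4)
i=0: r=3*2+0=6, c=g=3

6,3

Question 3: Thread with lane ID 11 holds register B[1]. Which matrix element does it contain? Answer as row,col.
7,2

11: g=2,t=3
[1] (3*2+1,2) = (7,2)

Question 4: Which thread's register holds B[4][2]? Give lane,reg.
c=2→G=2  r=4→T=2,p=0
L=2*4+2=10  i=0=0

10,0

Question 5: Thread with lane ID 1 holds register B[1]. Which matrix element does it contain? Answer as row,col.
1: gid=0,tid=1
[1] (1*2+1,0) = (3,0)

3,0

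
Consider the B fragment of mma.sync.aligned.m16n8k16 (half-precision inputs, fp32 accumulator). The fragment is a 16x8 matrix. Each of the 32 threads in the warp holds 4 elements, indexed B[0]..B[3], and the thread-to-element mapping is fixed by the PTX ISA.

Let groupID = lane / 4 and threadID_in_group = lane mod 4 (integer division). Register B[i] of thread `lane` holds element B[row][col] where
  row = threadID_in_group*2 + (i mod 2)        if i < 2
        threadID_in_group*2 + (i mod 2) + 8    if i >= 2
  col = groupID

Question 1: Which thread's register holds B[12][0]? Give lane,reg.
c: 0->gid=0  r: 12->r8=1,tid=2,i&1=0
L=0*4+2=2  i=1*2+0=2

2,2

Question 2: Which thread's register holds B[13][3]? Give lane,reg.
c=3->g=3  r=13->rb=1,t=2,b0=1
L=3*4+2=14  i=1*2+1=3

14,3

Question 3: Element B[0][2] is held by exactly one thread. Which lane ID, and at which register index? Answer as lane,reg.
8,0

c=2->g=2  r=0->rb=0,t=0,b0=0
L=2*4+0=8  i=0*2+0=0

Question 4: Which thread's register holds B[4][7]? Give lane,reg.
c=7→G=7  r=4→rhi=0,T=2,p=0
L=7*4+2=30  i=0*2+0=0

30,0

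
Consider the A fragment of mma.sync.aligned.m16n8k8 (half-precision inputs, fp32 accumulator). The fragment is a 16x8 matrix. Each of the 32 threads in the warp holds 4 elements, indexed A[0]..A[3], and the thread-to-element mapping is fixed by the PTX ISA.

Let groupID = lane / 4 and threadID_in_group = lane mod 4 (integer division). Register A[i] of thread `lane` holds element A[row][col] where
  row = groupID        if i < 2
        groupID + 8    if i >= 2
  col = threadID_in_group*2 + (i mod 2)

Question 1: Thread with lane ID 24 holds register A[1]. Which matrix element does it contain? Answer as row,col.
6,1

lane 24→24/4=6, 24 mod 4=0
i=1  r:6+0→6  c:2·0+1→1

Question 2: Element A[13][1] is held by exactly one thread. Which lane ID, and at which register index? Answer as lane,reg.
r=13->g=5,rb=1  c=1->t=0,b0=1
L=5*4+0=20  i=1*2+1=3

20,3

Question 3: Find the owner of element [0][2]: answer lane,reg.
1,0

r: 0->gid=0,r8=0  c: 2->tid=1,i&1=0
L=0*4+1=1  i=0*2+0=0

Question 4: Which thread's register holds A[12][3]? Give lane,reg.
r=12⇒gr=4,Rb=1  c=3⇒th=1,odd=1
L=4*4+1=17  i=1*2+1=3

17,3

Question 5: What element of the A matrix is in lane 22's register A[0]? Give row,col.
lane 22⇒22/4=5, 22 mod 4=2
i=0  r:5+0⇒5  c:2·2+0⇒4

5,4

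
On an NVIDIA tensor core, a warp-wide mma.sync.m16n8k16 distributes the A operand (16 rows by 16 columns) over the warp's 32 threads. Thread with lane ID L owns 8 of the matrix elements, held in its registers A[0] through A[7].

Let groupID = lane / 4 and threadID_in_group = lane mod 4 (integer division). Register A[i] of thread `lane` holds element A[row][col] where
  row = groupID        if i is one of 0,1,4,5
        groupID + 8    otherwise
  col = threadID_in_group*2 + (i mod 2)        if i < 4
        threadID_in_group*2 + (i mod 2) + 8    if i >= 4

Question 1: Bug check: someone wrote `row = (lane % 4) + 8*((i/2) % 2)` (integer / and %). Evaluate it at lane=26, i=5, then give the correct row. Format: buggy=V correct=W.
`(lane % 4) + 8*((i/2) % 2)`[26,5]->2
26: gid=6,tid=2
[5] (6+0,2*2+1+8) = (6,13)
row: 2 vs 6

buggy=2 correct=6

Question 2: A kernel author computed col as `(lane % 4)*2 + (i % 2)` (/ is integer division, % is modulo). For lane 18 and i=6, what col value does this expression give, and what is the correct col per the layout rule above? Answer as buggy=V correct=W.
`(lane % 4)*2 + (i % 2)`[18,6]⇒4
lane 18⇒18/4=4, 18 mod 4=2
i=6  r:4+8⇒12  c:2·2+0+8⇒12
col: 4 vs 12

buggy=4 correct=12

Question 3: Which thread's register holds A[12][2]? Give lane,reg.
r=12⇒gr=4,Rb=1  c=2⇒Cb=0,th=1,odd=0
L=4*4+1=17  i=0*4+1*2+0=2

17,2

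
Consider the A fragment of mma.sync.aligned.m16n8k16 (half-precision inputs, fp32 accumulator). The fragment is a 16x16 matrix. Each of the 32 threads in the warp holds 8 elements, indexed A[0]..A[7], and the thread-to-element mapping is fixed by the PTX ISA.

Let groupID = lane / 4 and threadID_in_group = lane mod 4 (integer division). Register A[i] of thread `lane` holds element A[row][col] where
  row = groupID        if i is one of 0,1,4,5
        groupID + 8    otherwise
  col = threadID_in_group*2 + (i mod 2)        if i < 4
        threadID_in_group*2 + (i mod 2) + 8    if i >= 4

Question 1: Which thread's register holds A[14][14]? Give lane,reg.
27,6

r:14=>grp=6,rB=1  c:14=>cB=1,tig=3,lo=0
L=6*4+3=27  i=1*4+1*2+0=6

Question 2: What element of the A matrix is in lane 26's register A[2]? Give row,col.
lane 26: gr=6 (26/4), th=2 (26%4)
i=2: r=6+8=14, c=2*2+0+0=4

14,4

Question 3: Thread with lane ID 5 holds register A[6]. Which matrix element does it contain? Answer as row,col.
9,10

L=5⇒gr=5>>2=1, th=5&3=1
[6]⇒row 1+8=9  col 1·2+0+8=10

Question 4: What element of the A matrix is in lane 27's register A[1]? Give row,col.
lane 27->27/4=6, 27 mod 4=3
i=1  r:6+0->6  c:2·3+1+0->7

6,7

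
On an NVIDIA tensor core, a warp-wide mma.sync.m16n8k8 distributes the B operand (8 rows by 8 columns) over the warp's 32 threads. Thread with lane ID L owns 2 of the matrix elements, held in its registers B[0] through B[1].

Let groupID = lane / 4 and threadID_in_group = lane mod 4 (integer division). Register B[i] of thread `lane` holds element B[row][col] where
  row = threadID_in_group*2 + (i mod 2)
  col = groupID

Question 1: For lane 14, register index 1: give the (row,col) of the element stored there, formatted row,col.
5,3

L=14→G=14>>2=3, T=14&3=2
[1]→row 2·2+1=5  col G=3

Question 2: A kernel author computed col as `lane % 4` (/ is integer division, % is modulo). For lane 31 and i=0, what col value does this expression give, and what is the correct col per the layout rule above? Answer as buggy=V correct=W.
`lane % 4`[31,0]=>3
lane 31=>31/4=7, 31 mod 4=3
i=0  r:2·3+0=>6  c:7
col: 3 vs 7

buggy=3 correct=7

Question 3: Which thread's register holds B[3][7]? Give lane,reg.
c:7=>grp=7  r:3=>tig=1,lo=1
L=7*4+1=29  i=1=1

29,1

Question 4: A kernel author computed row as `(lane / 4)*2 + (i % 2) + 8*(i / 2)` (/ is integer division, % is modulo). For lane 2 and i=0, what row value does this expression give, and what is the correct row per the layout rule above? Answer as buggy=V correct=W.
`(lane / 4)*2 + (i % 2) + 8*(i / 2)`[2,0]→0
L=2→G=2>>2=0, T=2&3=2
[0]→row 2·2+0=4  col G=0
row: 0 vs 4

buggy=0 correct=4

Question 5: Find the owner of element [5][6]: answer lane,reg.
c=6->g=6  r=5->t=2,b0=1
L=6*4+2=26  i=1=1

26,1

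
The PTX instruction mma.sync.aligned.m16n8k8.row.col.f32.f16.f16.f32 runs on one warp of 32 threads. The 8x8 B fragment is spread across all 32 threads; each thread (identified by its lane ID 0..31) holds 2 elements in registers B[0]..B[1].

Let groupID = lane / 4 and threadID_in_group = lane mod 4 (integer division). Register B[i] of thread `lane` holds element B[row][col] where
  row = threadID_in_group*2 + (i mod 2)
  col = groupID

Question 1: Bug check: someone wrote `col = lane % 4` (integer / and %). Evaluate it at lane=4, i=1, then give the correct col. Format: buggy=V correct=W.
`lane % 4`[4,1]->0
lane 4->4/4=1, 4 mod 4=0
i=1  r:2·0+1->1  c:1
col: 0 vs 1

buggy=0 correct=1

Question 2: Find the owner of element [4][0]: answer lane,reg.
c: 0->gid=0  r: 4->tid=2,i&1=0
L=0*4+2=2  i=0=0

2,0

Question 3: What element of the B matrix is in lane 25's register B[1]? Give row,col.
lane 25: G=6 (25/4), T=1 (25%4)
i=1: r=1*2+1=3, c=G=6

3,6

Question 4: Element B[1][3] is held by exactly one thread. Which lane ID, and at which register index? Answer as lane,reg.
12,1

c=3→G=3  r=1→T=0,p=1
L=3*4+0=12  i=1=1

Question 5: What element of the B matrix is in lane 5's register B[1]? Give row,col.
3,1

L=5=>grp=5>>2=1, tig=5&3=1
[1]=>row 1·2+1=3  col grp=1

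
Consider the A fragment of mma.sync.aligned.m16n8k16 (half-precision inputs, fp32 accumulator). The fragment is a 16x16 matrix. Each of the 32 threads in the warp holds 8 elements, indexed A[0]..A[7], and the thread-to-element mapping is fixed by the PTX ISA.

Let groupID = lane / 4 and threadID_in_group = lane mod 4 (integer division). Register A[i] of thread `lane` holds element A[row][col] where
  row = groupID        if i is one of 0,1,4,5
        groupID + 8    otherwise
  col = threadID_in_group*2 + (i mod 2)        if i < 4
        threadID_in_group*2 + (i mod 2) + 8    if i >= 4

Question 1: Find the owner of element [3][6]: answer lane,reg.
r=3→G=3,rhi=0  c=6→chi=0,T=3,p=0
L=3*4+3=15  i=0*4+0*2+0=0

15,0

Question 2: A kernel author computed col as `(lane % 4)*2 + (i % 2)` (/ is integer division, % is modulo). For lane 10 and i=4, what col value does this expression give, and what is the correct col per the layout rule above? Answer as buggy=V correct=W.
buggy=4 correct=12

`(lane % 4)*2 + (i % 2)`[10,4]=>4
lane 10=>10/4=2, 10 mod 4=2
i=4  r:2+0=>2  c:2·2+0+8=>12
col: 4 vs 12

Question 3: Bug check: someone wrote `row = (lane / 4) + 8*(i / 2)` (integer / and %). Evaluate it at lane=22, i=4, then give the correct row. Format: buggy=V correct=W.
buggy=21 correct=5

`(lane / 4) + 8*(i / 2)`[22,4]→21
L=22→G=22>>2=5, T=22&3=2
[4]→row 5+0=5  col 2·2+0+8=12
row: 21 vs 5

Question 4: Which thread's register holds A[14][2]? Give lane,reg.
r: 14->gid=6,r8=1  c: 2->c8=0,tid=1,i&1=0
L=6*4+1=25  i=0*4+1*2+0=2

25,2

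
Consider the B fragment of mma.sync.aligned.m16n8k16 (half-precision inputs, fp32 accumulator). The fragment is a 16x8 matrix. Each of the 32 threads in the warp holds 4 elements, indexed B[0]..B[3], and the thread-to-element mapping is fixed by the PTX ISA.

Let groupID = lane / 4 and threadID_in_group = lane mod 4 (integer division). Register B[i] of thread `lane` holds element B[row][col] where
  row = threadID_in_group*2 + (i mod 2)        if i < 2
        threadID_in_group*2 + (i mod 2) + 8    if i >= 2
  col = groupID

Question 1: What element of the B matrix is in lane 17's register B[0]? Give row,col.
L=17⇒gr=17>>2=4, th=17&3=1
[0]⇒row 1·2+0+0=2  col gr=4

2,4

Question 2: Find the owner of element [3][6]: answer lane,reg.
25,1

c=6⇒gr=6  r=3⇒Rb=0,th=1,odd=1
L=6*4+1=25  i=0*2+1=1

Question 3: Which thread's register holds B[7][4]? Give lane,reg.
19,1

c: 4->gid=4  r: 7->r8=0,tid=3,i&1=1
L=4*4+3=19  i=0*2+1=1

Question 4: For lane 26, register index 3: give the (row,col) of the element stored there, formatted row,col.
13,6

L=26->gid=26>>2=6, tid=26&3=2
[3]->row 2·2+1+8=13  col gid=6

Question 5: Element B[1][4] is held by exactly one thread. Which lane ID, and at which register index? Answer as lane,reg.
16,1

c: 4->gid=4  r: 1->r8=0,tid=0,i&1=1
L=4*4+0=16  i=0*2+1=1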